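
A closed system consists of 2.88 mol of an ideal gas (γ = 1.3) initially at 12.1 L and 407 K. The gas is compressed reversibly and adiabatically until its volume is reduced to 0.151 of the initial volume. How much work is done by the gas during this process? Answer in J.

P₁ = nRT₁/V₁ = 2.88×8.314×407/12.1 = 805 kPa.
Adiabatic: TV^(γ−1) = const ⇒ T₂ = 407×(6.62)^0.300 = 718 K; PV^γ = const ⇒ P₂ = 9400 kPa.
ΔU = nCvΔT = 2.88×27.7×(718−407) = 24800 J.
Q = 0 for an adiabatic process, so W = −ΔU = -24800 J.

-24800 J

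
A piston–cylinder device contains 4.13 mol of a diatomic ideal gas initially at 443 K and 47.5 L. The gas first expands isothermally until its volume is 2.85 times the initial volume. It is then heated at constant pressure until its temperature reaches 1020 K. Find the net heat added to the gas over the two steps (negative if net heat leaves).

85300 J

P₁ = nRT₁/V₁ = 4.13×8.314×443/47.5 = 320 kPa.
Step 1 — Isothermal: T stays 443 K; PV = const ⇒ V₂ = 135 L, P₂ = 112 kPa.
ΔU = 0 (ideal gas, T constant).
W = nRT ln(V₂/V₁) = 4.13×8.314×443×ln(2.85) = 15900 J.
Q = ΔU + W = 15900 J.
State after step 1: P = 112 kPa, V = 135 L, T = 443 K.
Step 2 — Isobaric: P stays 112 kPa; V/T = const ⇒ T₂ = 1020 K, V₂ = 312 L.
W = PΔV = 112×(312−135) kPa·L = 19800 J.
ΔU = nCvΔT = 4.13×20.8×(1020−443) = 49500 J.
Q = ΔU + W = nCpΔT = 69300 J.
Net over both steps: W = 35700 J, Q = 85300 J, ΔU = 49500 J.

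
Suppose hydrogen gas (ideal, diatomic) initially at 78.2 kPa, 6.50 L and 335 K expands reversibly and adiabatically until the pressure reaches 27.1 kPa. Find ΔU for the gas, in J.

n = P₁V₁/(RT₁) = 78.2×6.50/(8.314×335) = 0.183 mol.
Adiabatic: T₂/T₁ = (P₂/P₁)^((γ−1)/γ) ⇒ T₂ = 335×(0.347)^0.286 = 247 K; V₂ = 13.9 L.
For an ideal gas ΔU = nCvΔT with Cv = (5/2)R = 20.8 J/(mol·K).
ΔU = 0.183×20.8×(247−335) = -332 J.

-332 J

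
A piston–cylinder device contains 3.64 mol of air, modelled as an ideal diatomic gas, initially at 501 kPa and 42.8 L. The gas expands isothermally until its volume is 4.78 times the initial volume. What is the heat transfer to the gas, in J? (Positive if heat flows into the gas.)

33500 J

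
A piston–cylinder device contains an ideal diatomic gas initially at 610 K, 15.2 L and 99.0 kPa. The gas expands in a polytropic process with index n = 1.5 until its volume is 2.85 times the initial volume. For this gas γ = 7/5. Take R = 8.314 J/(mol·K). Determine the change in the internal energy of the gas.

-1530 J

n = P₁V₁/(RT₁) = 99.0×15.2/(8.314×610) = 0.297 mol.
Polytropic n=1.5: T₂ = T₁(V₁/V₂)^(n−1) = 610×(0.351)^0.50 = 361 K; P₂ = P₁(V₁/V₂)^n = 20.6 kPa.
For an ideal gas ΔU = nCvΔT with Cv = (5/2)R = 20.8 J/(mol·K).
ΔU = 0.297×20.8×(361−610) = -1530 J.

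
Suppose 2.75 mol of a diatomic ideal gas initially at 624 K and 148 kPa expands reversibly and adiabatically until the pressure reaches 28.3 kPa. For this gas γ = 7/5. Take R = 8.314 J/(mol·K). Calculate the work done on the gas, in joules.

-13400 J

V₁ = nRT₁/P₁ = 2.75×8.314×624/148 = 96.4 L.
Adiabatic: T₂/T₁ = (P₂/P₁)^((γ−1)/γ) ⇒ T₂ = 624×(0.191)^0.286 = 389 K; V₂ = 314 L.
ΔU = nCvΔT = 2.75×20.8×(389−624) = -13400 J.
Q = 0 for an adiabatic process, so W = −ΔU = 13400 J.
Work done on the gas = −W_by = -13400 J.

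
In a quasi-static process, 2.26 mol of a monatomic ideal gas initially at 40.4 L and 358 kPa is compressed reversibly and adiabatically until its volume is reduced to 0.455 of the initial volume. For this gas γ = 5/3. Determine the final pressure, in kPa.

1330 kPa

T₁ = P₁V₁/(nR) = 358×40.4/(2.26×8.314) = 770 K.
Adiabatic: TV^(γ−1) = const ⇒ T₂ = 770×(2.20)^0.667 = 1300 K; PV^γ = const ⇒ P₂ = 1330 kPa.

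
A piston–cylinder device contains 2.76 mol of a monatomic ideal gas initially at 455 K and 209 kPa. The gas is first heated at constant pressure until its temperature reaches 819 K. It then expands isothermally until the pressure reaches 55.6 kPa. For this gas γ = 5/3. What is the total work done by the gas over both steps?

33200 J

V₁ = nRT₁/P₁ = 2.76×8.314×455/209 = 50.0 L.
Step 1 — Isobaric: P stays 209 kPa; V/T = const ⇒ T₂ = 819 K, V₂ = 89.9 L.
W = PΔV = 209×(89.9−50.0) kPa·L = 8350 J.
ΔU = nCvΔT = 2.76×12.5×(819−455) = 12500 J.
Q = ΔU + W = nCpΔT = 20900 J.
State after step 1: P = 209 kPa, V = 89.9 L, T = 819 K.
Step 2 — Isothermal: T stays 819 K; PV = const ⇒ V₂ = 338 L, P₂ = 55.6 kPa.
ΔU = 0 (ideal gas, T constant).
W = nRT ln(V₂/V₁) = 2.76×8.314×819×ln(3.76) = 24900 J.
Q = ΔU + W = 24900 J.
Net over both steps: W = 33200 J, Q = 45800 J, ΔU = 12500 J.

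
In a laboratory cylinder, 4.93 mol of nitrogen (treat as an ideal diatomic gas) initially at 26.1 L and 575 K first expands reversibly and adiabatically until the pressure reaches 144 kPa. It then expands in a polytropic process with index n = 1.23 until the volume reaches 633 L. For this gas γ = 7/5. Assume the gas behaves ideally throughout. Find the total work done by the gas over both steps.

45300 J

P₁ = nRT₁/V₁ = 4.93×8.314×575/26.1 = 903 kPa.
Step 1 — Adiabatic: T₂/T₁ = (P₂/P₁)^((γ−1)/γ) ⇒ T₂ = 575×(0.159)^0.286 = 340 K; V₂ = 96.9 L.
ΔU = nCvΔT = 4.93×20.8×(340−575) = -24000 J.
Q = 0 for an adiabatic process, so W = −ΔU = 24000 J.
State after step 1: P = 144 kPa, V = 96.9 L, T = 340 K.
Step 2 — Polytropic n=1.23: T₂ = T₁(V₁/V₂)^(n−1) = 340×(0.153)^0.23 = 221 K; P₂ = P₁(V₁/V₂)^n = 14.3 kPa.
W = (P₁V₁−P₂V₂)/(n−1) = (144×96.9−14.3×633)/0.23 = 21300 J.
ΔU = nCvΔT = 4.93×20.8×(221−340) = -12200 J.
Q = ΔU + W = 9040 J.
Net over both steps: W = 45300 J, Q = 9040 J, ΔU = -36300 J.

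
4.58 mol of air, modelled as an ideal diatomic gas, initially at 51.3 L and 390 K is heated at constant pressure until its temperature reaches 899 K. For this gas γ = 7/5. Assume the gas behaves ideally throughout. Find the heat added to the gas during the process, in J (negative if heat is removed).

67800 J

P₁ = nRT₁/V₁ = 4.58×8.314×390/51.3 = 289 kPa.
Isobaric: P stays 289 kPa; V/T = const ⇒ T₂ = 899 K, V₂ = 118 L.
W = PΔV = 289×(118−51.3) kPa·L = 19400 J.
ΔU = nCvΔT = 4.58×20.8×(899−390) = 48500 J.
Q = ΔU + W = nCpΔT = 67800 J.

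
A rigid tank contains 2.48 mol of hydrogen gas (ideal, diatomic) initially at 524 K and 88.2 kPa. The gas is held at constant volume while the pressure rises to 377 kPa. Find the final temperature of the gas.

V₁ = nRT₁/P₁ = 2.48×8.314×524/88.2 = 122 L.
Isochoric: V stays 122 L; P/T = const ⇒ T₂ = 2240 K, P₂ = 377 kPa.

2240 K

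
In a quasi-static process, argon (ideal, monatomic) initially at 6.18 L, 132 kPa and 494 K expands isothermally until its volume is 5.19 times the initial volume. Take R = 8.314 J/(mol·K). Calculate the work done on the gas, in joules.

-1340 J

n = P₁V₁/(RT₁) = 132×6.18/(8.314×494) = 0.199 mol.
Isothermal: T stays 494 K; PV = const ⇒ V₂ = 32.1 L, P₂ = 25.4 kPa.
W = nRT ln(V₂/V₁) = 0.199×8.314×494×ln(5.19) = 1340 J.
Work done on the gas = −W_by = -1340 J.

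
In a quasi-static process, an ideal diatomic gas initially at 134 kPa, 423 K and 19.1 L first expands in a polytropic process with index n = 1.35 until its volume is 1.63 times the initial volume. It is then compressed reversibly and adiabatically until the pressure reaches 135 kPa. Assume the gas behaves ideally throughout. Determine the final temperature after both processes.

431 K

n = P₁V₁/(RT₁) = 134×19.1/(8.314×423) = 0.728 mol.
Step 1 — Polytropic n=1.35: T₂ = T₁(V₁/V₂)^(n−1) = 423×(0.613)^0.35 = 357 K; P₂ = P₁(V₁/V₂)^n = 69.3 kPa.
W = (P₁V₁−P₂V₂)/(n−1) = (134×19.1−69.3×31.1)/0.35 = 1150 J.
ΔU = nCvΔT = 0.728×20.8×(357−423) = -1010 J.
Q = ΔU + W = 144 J.
State after step 1: P = 69.3 kPa, V = 31.1 L, T = 357 K.
Step 2 — Adiabatic: T₂/T₁ = (P₂/P₁)^((γ−1)/γ) ⇒ T₂ = 357×(1.95)^0.286 = 431 K; V₂ = 19.3 L.
ΔU = nCvΔT = 0.728×20.8×(431−357) = 1130 J.
Q = 0 for an adiabatic process, so W = −ΔU = -1130 J.
Net over both steps: W = 17.2 J, Q = 144 J, ΔU = 126 J.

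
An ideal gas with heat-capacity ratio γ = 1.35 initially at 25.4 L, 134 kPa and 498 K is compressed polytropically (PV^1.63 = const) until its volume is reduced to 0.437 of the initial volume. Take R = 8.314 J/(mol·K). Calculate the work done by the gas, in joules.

-3700 J

n = P₁V₁/(RT₁) = 134×25.4/(8.314×498) = 0.822 mol.
Polytropic n=1.63: T₂ = T₁(V₁/V₂)^(n−1) = 498×(2.29)^0.63 = 839 K; P₂ = P₁(V₁/V₂)^n = 517 kPa.
W = (P₁V₁−P₂V₂)/(n−1) = (134×25.4−517×11.1)/0.63 = -3700 J.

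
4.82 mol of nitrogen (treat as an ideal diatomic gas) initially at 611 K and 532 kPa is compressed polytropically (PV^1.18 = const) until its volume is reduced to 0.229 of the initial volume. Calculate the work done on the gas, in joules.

41300 J

V₁ = nRT₁/P₁ = 4.82×8.314×611/532 = 46.0 L.
Polytropic n=1.18: T₂ = T₁(V₁/V₂)^(n−1) = 611×(4.37)^0.18 = 797 K; P₂ = P₁(V₁/V₂)^n = 3030 kPa.
W = (P₁V₁−P₂V₂)/(n−1) = (532×46.0−3030×10.5)/0.18 = -41300 J.
Work done on the gas = −W_by = 41300 J.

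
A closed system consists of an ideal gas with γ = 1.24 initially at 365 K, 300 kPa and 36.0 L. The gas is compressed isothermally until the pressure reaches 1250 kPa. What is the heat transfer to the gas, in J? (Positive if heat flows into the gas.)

n = P₁V₁/(RT₁) = 300×36.0/(8.314×365) = 3.56 mol.
Isothermal: T stays 365 K; PV = const ⇒ V₂ = 8.64 L, P₂ = 1250 kPa.
ΔU = 0 (ideal gas, T constant).
W = nRT ln(V₂/V₁) = 3.56×8.314×365×ln(0.240) = -15400 J.
Q = ΔU + W = -15400 J.

-15400 J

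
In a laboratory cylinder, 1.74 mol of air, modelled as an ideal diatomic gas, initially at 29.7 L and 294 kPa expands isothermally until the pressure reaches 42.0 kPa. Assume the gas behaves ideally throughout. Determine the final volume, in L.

208 L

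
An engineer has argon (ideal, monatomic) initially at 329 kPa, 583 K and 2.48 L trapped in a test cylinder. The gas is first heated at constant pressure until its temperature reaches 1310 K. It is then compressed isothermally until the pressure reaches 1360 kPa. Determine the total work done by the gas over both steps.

-1580 J

n = P₁V₁/(RT₁) = 329×2.48/(8.314×583) = 0.168 mol.
Step 1 — Isobaric: P stays 329 kPa; V/T = const ⇒ T₂ = 1310 K, V₂ = 5.57 L.
W = PΔV = 329×(5.57−2.48) kPa·L = 1020 J.
ΔU = nCvΔT = 0.168×12.5×(1310−583) = 1530 J.
Q = ΔU + W = nCpΔT = 2540 J.
State after step 1: P = 329 kPa, V = 5.57 L, T = 1310 K.
Step 2 — Isothermal: T stays 1310 K; PV = const ⇒ V₂ = 1.35 L, P₂ = 1360 kPa.
ΔU = 0 (ideal gas, T constant).
W = nRT ln(V₂/V₁) = 0.168×8.314×1310×ln(0.242) = -2600 J.
Q = ΔU + W = -2600 J.
Net over both steps: W = -1580 J, Q = -58.3 J, ΔU = 1530 J.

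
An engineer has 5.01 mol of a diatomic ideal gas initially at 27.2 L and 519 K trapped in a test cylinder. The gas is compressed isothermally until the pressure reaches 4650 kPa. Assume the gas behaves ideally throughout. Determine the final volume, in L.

4.65 L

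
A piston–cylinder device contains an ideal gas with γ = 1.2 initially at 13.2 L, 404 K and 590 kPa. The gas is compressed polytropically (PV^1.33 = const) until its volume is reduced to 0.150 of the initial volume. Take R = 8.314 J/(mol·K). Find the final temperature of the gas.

756 K

Polytropic n=1.33: T₂ = T₁(V₁/V₂)^(n−1) = 404×(6.67)^0.33 = 756 K; P₂ = P₁(V₁/V₂)^n = 7360 kPa.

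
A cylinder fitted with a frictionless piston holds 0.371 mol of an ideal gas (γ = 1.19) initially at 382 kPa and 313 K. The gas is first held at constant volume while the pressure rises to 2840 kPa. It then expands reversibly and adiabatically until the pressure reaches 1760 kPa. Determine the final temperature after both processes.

V₁ = nRT₁/P₁ = 0.371×8.314×313/382 = 2.53 L.
Step 1 — Isochoric: V stays 2.53 L; P/T = const ⇒ T₂ = 2330 K, P₂ = 2840 kPa.
W = 0 (no volume change).
ΔU = nCvΔT = 0.371×43.8×(2330−313) = 32700 J.
Q = ΔU = 32700 J.
State after step 1: P = 2840 kPa, V = 2.53 L, T = 2330 K.
Step 2 — Adiabatic: T₂/T₁ = (P₂/P₁)^((γ−1)/γ) ⇒ T₂ = 2330×(0.620)^0.160 = 2160 K; V₂ = 3.78 L.
ΔU = nCvΔT = 0.371×43.8×(2160−2330) = -2780 J.
Q = 0 for an adiabatic process, so W = −ΔU = 2780 J.
Net over both steps: W = 2780 J, Q = 32700 J, ΔU = 29900 J.

2160 K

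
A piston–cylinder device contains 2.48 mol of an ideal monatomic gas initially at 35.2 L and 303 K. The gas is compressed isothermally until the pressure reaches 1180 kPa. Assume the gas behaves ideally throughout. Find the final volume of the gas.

P₁ = nRT₁/V₁ = 2.48×8.314×303/35.2 = 177 kPa.
Isothermal: T stays 303 K; PV = const ⇒ V₂ = 5.29 L, P₂ = 1180 kPa.

5.29 L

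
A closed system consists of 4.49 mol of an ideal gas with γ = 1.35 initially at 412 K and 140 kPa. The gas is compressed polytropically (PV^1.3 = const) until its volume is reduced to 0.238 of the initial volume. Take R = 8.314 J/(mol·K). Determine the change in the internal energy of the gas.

23700 J

V₁ = nRT₁/P₁ = 4.49×8.314×412/140 = 110 L.
Polytropic n=1.3: T₂ = T₁(V₁/V₂)^(n−1) = 412×(4.20)^0.30 = 634 K; P₂ = P₁(V₁/V₂)^n = 905 kPa.
For an ideal gas ΔU = nCvΔT with Cv = R/(γ−1) = 23.8 J/(mol·K).
ΔU = 4.49×23.8×(634−412) = 23700 J.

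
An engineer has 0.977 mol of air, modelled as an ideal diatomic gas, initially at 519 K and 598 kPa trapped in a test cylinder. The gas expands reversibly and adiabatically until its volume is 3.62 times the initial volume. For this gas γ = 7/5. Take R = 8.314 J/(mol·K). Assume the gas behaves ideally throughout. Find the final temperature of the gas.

V₁ = nRT₁/P₁ = 0.977×8.314×519/598 = 7.05 L.
Adiabatic: TV^(γ−1) = const ⇒ T₂ = 519×(0.276)^0.400 = 310 K; PV^γ = const ⇒ P₂ = 98.7 kPa.

310 K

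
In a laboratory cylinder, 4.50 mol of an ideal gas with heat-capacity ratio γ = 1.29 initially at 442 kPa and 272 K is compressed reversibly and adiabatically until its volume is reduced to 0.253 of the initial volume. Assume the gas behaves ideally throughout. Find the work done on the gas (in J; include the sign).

17200 J

V₁ = nRT₁/P₁ = 4.50×8.314×272/442 = 23.0 L.
Adiabatic: TV^(γ−1) = const ⇒ T₂ = 272×(3.95)^0.290 = 405 K; PV^γ = const ⇒ P₂ = 2600 kPa.
ΔU = nCvΔT = 4.50×28.7×(405−272) = 17200 J.
Q = 0 for an adiabatic process, so W = −ΔU = -17200 J.
Work done on the gas = −W_by = 17200 J.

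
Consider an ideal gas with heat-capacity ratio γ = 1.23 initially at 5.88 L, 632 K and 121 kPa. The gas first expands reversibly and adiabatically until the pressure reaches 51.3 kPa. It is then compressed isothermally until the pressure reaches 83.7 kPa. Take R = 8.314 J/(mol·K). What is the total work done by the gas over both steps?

162 J

n = P₁V₁/(RT₁) = 121×5.88/(8.314×632) = 0.135 mol.
Step 1 — Adiabatic: T₂/T₁ = (P₂/P₁)^((γ−1)/γ) ⇒ T₂ = 632×(0.424)^0.187 = 538 K; V₂ = 11.8 L.
ΔU = nCvΔT = 0.135×36.1×(538−632) = -459 J.
Q = 0 for an adiabatic process, so W = −ΔU = 459 J.
State after step 1: P = 51.3 kPa, V = 11.8 L, T = 538 K.
Step 2 — Isothermal: T stays 538 K; PV = const ⇒ V₂ = 7.24 L, P₂ = 83.7 kPa.
ΔU = 0 (ideal gas, T constant).
W = nRT ln(V₂/V₁) = 0.135×8.314×538×ln(0.613) = -297 J.
Q = ΔU + W = -297 J.
Net over both steps: W = 162 J, Q = -297 J, ΔU = -459 J.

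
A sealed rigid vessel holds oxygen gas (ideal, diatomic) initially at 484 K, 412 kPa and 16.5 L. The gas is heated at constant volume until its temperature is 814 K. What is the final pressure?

693 kPa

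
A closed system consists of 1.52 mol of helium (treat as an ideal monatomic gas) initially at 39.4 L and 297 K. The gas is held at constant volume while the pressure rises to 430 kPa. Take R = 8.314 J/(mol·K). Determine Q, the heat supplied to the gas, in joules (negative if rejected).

P₁ = nRT₁/V₁ = 1.52×8.314×297/39.4 = 95.3 kPa.
Isochoric: V stays 39.4 L; P/T = const ⇒ T₂ = 1340 K, P₂ = 430 kPa.
W = 0 (no volume change).
ΔU = nCvΔT = 1.52×12.5×(1340−297) = 19800 J.
Q = ΔU = 19800 J.

19800 J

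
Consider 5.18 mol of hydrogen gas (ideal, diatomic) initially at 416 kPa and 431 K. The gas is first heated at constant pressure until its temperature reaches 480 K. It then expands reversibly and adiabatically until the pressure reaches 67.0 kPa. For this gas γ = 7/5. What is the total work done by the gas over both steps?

23100 J

V₁ = nRT₁/P₁ = 5.18×8.314×431/416 = 44.6 L.
Step 1 — Isobaric: P stays 416 kPa; V/T = const ⇒ T₂ = 480 K, V₂ = 49.7 L.
W = PΔV = 416×(49.7−44.6) kPa·L = 2110 J.
ΔU = nCvΔT = 5.18×20.8×(480−431) = 5280 J.
Q = ΔU + W = nCpΔT = 7390 J.
State after step 1: P = 416 kPa, V = 49.7 L, T = 480 K.
Step 2 — Adiabatic: T₂/T₁ = (P₂/P₁)^((γ−1)/γ) ⇒ T₂ = 480×(0.161)^0.286 = 285 K; V₂ = 183 L.
ΔU = nCvΔT = 5.18×20.8×(285−480) = -21000 J.
Q = 0 for an adiabatic process, so W = −ΔU = 21000 J.
Net over both steps: W = 23100 J, Q = 7390 J, ΔU = -15700 J.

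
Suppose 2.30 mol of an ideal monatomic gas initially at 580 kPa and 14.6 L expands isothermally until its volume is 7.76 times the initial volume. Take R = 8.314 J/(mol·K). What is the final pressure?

T₁ = P₁V₁/(nR) = 580×14.6/(2.30×8.314) = 443 K.
Isothermal: T stays 443 K; PV = const ⇒ V₂ = 113 L, P₂ = 74.7 kPa.

74.7 kPa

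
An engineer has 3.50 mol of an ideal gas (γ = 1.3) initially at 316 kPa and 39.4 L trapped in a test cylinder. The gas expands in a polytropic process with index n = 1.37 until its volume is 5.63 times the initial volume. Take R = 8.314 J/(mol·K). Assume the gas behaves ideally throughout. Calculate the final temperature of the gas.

T₁ = P₁V₁/(nR) = 316×39.4/(3.50×8.314) = 428 K.
Polytropic n=1.37: T₂ = T₁(V₁/V₂)^(n−1) = 428×(0.178)^0.37 = 226 K; P₂ = P₁(V₁/V₂)^n = 29.6 kPa.

226 K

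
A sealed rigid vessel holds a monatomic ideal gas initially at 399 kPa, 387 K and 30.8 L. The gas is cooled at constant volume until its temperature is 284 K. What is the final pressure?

293 kPa

Isochoric: V stays 30.8 L; P/T = const ⇒ T₂ = 284 K, P₂ = 293 kPa.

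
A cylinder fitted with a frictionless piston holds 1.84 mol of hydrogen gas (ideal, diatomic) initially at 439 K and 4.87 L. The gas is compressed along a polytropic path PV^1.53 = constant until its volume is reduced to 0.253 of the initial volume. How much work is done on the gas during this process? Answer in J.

13600 J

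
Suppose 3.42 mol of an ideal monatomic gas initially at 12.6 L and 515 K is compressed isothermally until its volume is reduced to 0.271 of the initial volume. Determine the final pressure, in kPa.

P₁ = nRT₁/V₁ = 3.42×8.314×515/12.6 = 1160 kPa.
Isothermal: T stays 515 K; PV = const ⇒ V₂ = 3.41 L, P₂ = 4290 kPa.

4290 kPa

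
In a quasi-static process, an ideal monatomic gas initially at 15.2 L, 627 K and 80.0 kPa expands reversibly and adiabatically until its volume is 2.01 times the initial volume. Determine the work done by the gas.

679 J

n = P₁V₁/(RT₁) = 80.0×15.2/(8.314×627) = 0.233 mol.
Adiabatic: TV^(γ−1) = const ⇒ T₂ = 627×(0.498)^0.667 = 394 K; PV^γ = const ⇒ P₂ = 25.0 kPa.
ΔU = nCvΔT = 0.233×12.5×(394−627) = -679 J.
Q = 0 for an adiabatic process, so W = −ΔU = 679 J.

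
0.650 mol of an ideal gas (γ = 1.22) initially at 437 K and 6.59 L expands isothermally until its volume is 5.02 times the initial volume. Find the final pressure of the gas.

71.4 kPa

P₁ = nRT₁/V₁ = 0.650×8.314×437/6.59 = 358 kPa.
Isothermal: T stays 437 K; PV = const ⇒ V₂ = 33.1 L, P₂ = 71.4 kPa.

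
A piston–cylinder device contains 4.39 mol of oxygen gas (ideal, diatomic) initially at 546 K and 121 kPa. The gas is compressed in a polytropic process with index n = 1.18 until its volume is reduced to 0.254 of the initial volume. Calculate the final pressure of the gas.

V₁ = nRT₁/P₁ = 4.39×8.314×546/121 = 165 L.
Polytropic n=1.18: T₂ = T₁(V₁/V₂)^(n−1) = 546×(3.94)^0.18 = 699 K; P₂ = P₁(V₁/V₂)^n = 610 kPa.

610 kPa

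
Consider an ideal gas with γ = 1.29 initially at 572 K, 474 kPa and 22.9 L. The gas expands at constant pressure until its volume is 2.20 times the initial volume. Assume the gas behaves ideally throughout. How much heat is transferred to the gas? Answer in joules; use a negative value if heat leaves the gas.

57900 J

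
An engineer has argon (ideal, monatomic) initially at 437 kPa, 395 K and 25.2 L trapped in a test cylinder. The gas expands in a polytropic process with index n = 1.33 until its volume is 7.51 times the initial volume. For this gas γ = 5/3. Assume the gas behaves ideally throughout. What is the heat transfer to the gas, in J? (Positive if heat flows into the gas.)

8190 J

n = P₁V₁/(RT₁) = 437×25.2/(8.314×395) = 3.35 mol.
Polytropic n=1.33: T₂ = T₁(V₁/V₂)^(n−1) = 395×(0.133)^0.33 = 203 K; P₂ = P₁(V₁/V₂)^n = 29.9 kPa.
W = (P₁V₁−P₂V₂)/(n−1) = (437×25.2−29.9×189)/0.33 = 16200 J.
ΔU = nCvΔT = 3.35×12.5×(203−395) = -8030 J.
Q = ΔU + W = 8190 J.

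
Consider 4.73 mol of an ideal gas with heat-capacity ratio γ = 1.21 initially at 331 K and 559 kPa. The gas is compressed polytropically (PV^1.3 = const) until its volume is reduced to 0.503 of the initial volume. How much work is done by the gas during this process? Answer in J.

-9930 J

V₁ = nRT₁/P₁ = 4.73×8.314×331/559 = 23.3 L.
Polytropic n=1.3: T₂ = T₁(V₁/V₂)^(n−1) = 331×(1.99)^0.30 = 407 K; P₂ = P₁(V₁/V₂)^n = 1370 kPa.
W = (P₁V₁−P₂V₂)/(n−1) = (559×23.3−1370×11.7)/0.30 = -9930 J.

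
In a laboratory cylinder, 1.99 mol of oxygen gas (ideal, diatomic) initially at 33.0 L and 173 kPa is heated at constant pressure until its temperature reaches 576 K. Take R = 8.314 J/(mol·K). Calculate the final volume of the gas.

T₁ = P₁V₁/(nR) = 173×33.0/(1.99×8.314) = 345 K.
Isobaric: P stays 173 kPa; V/T = const ⇒ T₂ = 576 K, V₂ = 55.1 L.

55.1 L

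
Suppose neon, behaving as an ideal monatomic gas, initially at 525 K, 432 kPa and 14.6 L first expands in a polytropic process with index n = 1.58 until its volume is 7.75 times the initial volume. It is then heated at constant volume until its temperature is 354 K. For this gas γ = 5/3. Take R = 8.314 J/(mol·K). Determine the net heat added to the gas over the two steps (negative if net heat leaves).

n = P₁V₁/(RT₁) = 432×14.6/(8.314×525) = 1.44 mol.
Step 1 — Polytropic n=1.58: T₂ = T₁(V₁/V₂)^(n−1) = 525×(0.129)^0.58 = 160 K; P₂ = P₁(V₁/V₂)^n = 17.0 kPa.
W = (P₁V₁−P₂V₂)/(n−1) = (432×14.6−17.0×113)/0.58 = 7560 J.
ΔU = nCvΔT = 1.44×12.5×(160−525) = -6580 J.
Q = ΔU + W = 983 J.
State after step 1: P = 17.0 kPa, V = 113 L, T = 160 K.
Step 2 — Isochoric: V stays 113 L; P/T = const ⇒ T₂ = 354 K, P₂ = 37.6 kPa.
W = 0 (no volume change).
ΔU = nCvΔT = 1.44×12.5×(354−160) = 3490 J.
Q = ΔU = 3490 J.
Net over both steps: W = 7560 J, Q = 4480 J, ΔU = -3080 J.

4480 J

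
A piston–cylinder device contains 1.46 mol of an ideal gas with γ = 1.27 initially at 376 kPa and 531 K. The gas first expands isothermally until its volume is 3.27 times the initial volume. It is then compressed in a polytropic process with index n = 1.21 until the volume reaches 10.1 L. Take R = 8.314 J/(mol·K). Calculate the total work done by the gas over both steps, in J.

-5660 J

V₁ = nRT₁/P₁ = 1.46×8.314×531/376 = 17.1 L.
Step 1 — Isothermal: T stays 531 K; PV = const ⇒ V₂ = 56.1 L, P₂ = 115 kPa.
ΔU = 0 (ideal gas, T constant).
W = nRT ln(V₂/V₁) = 1.46×8.314×531×ln(3.27) = 7640 J.
Q = ΔU + W = 7640 J.
State after step 1: P = 115 kPa, V = 56.1 L, T = 531 K.
Step 2 — Polytropic n=1.21: T₂ = T₁(V₁/V₂)^(n−1) = 531×(5.55)^0.21 = 761 K; P₂ = P₁(V₁/V₂)^n = 915 kPa.
W = (P₁V₁−P₂V₂)/(n−1) = (115×56.1−915×10.1)/0.21 = -13300 J.
ΔU = nCvΔT = 1.46×30.8×(761−531) = 10300 J.
Q = ΔU + W = -2950 J.
Net over both steps: W = -5660 J, Q = 4680 J, ΔU = 10300 J.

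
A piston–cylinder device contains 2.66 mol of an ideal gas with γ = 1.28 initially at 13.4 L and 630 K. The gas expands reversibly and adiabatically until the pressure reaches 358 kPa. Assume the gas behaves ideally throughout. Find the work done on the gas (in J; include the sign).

P₁ = nRT₁/V₁ = 2.66×8.314×630/13.4 = 1040 kPa.
Adiabatic: T₂/T₁ = (P₂/P₁)^((γ−1)/γ) ⇒ T₂ = 630×(0.344)^0.219 = 499 K; V₂ = 30.8 L.
ΔU = nCvΔT = 2.66×29.7×(499−630) = -10400 J.
Q = 0 for an adiabatic process, so W = −ΔU = 10400 J.
Work done on the gas = −W_by = -10400 J.

-10400 J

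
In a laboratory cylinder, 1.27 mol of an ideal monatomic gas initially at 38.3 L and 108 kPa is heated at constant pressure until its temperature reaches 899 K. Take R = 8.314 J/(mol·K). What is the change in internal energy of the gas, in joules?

T₁ = P₁V₁/(nR) = 108×38.3/(1.27×8.314) = 392 K.
Isobaric: P stays 108 kPa; V/T = const ⇒ T₂ = 899 K, V₂ = 87.9 L.
For an ideal gas ΔU = nCvΔT with Cv = (3/2)R = 12.5 J/(mol·K).
ΔU = 1.27×12.5×(899−392) = 8030 J.

8030 J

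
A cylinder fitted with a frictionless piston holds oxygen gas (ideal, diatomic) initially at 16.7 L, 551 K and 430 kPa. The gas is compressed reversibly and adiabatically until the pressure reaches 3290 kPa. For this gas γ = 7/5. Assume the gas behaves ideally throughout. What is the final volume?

Adiabatic: T₂/T₁ = (P₂/P₁)^((γ−1)/γ) ⇒ T₂ = 551×(7.65)^0.286 = 985 K; V₂ = 3.90 L.

3.90 L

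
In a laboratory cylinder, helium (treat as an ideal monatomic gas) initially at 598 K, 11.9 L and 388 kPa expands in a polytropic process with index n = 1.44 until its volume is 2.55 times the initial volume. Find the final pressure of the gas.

101 kPa

Polytropic n=1.44: T₂ = T₁(V₁/V₂)^(n−1) = 598×(0.392)^0.44 = 396 K; P₂ = P₁(V₁/V₂)^n = 101 kPa.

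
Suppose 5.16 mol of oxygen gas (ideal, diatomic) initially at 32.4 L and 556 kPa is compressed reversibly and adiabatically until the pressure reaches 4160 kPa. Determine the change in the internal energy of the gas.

T₁ = P₁V₁/(nR) = 556×32.4/(5.16×8.314) = 420 K.
Adiabatic: T₂/T₁ = (P₂/P₁)^((γ−1)/γ) ⇒ T₂ = 420×(7.48)^0.286 = 746 K; V₂ = 7.70 L.
For an ideal gas ΔU = nCvΔT with Cv = (5/2)R = 20.8 J/(mol·K).
ΔU = 5.16×20.8×(746−420) = 35000 J.

35000 J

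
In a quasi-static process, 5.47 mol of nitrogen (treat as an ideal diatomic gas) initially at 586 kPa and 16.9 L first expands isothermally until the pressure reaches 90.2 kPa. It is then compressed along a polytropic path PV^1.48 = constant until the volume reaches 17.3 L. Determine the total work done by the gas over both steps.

T₁ = P₁V₁/(nR) = 586×16.9/(5.47×8.314) = 218 K.
Step 1 — Isothermal: T stays 218 K; PV = const ⇒ V₂ = 110 L, P₂ = 90.2 kPa.
ΔU = 0 (ideal gas, T constant).
W = nRT ln(V₂/V₁) = 5.47×8.314×218×ln(6.50) = 18500 J.
Q = ΔU + W = 18500 J.
State after step 1: P = 90.2 kPa, V = 110 L, T = 218 K.
Step 2 — Polytropic n=1.48: T₂ = T₁(V₁/V₂)^(n−1) = 218×(6.35)^0.48 = 529 K; P₂ = P₁(V₁/V₂)^n = 1390 kPa.
W = (P₁V₁−P₂V₂)/(n−1) = (90.2×110−1390×17.3)/0.48 = -29500 J.
ΔU = nCvΔT = 5.47×20.8×(529−218) = 35400 J.
Q = ΔU + W = 5890 J.
Net over both steps: W = -10900 J, Q = 24400 J, ΔU = 35400 J.

-10900 J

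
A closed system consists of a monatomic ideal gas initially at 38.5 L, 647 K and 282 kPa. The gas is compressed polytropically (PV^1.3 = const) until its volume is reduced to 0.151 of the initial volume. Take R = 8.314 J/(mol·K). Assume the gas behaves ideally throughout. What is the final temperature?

Polytropic n=1.3: T₂ = T₁(V₁/V₂)^(n−1) = 647×(6.62)^0.30 = 1140 K; P₂ = P₁(V₁/V₂)^n = 3290 kPa.

1140 K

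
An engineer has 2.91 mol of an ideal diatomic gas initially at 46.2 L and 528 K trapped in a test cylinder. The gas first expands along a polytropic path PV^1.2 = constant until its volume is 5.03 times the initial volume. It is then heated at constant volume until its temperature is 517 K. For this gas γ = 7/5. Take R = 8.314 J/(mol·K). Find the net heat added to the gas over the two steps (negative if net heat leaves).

P₁ = nRT₁/V₁ = 2.91×8.314×528/46.2 = 276 kPa.
Step 1 — Polytropic n=1.2: T₂ = T₁(V₁/V₂)^(n−1) = 528×(0.199)^0.20 = 382 K; P₂ = P₁(V₁/V₂)^n = 39.8 kPa.
W = (P₁V₁−P₂V₂)/(n−1) = (276×46.2−39.8×232)/0.20 = 17600 J.
ΔU = nCvΔT = 2.91×20.8×(382−528) = -8820 J.
Q = ΔU + W = 8820 J.
State after step 1: P = 39.8 kPa, V = 232 L, T = 382 K.
Step 2 — Isochoric: V stays 232 L; P/T = const ⇒ T₂ = 517 K, P₂ = 53.8 kPa.
W = 0 (no volume change).
ΔU = nCvΔT = 2.91×20.8×(517−382) = 8150 J.
Q = ΔU = 8150 J.
Net over both steps: W = 17600 J, Q = 17000 J, ΔU = -665 J.

17000 J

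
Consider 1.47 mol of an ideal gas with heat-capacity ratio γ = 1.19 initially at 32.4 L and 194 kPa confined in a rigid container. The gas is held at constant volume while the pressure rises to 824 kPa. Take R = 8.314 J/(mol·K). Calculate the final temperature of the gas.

2180 K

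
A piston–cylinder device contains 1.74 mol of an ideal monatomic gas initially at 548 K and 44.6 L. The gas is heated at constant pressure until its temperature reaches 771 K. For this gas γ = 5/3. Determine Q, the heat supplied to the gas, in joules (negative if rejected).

8060 J

P₁ = nRT₁/V₁ = 1.74×8.314×548/44.6 = 178 kPa.
Isobaric: P stays 178 kPa; V/T = const ⇒ T₂ = 771 K, V₂ = 62.7 L.
W = PΔV = 178×(62.7−44.6) kPa·L = 3230 J.
ΔU = nCvΔT = 1.74×12.5×(771−548) = 4840 J.
Q = ΔU + W = nCpΔT = 8060 J.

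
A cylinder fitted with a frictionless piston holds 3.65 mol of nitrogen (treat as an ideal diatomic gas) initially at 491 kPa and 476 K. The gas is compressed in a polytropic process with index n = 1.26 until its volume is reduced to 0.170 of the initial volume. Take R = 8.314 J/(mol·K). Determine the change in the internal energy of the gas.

21100 J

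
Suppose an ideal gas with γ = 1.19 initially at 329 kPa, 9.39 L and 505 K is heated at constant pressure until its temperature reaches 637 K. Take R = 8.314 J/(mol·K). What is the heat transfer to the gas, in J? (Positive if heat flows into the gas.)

5060 J

n = P₁V₁/(RT₁) = 329×9.39/(8.314×505) = 0.736 mol.
Isobaric: P stays 329 kPa; V/T = const ⇒ T₂ = 637 K, V₂ = 11.8 L.
W = PΔV = 329×(11.8−9.39) kPa·L = 808 J.
ΔU = nCvΔT = 0.736×43.8×(637−505) = 4250 J.
Q = ΔU + W = nCpΔT = 5060 J.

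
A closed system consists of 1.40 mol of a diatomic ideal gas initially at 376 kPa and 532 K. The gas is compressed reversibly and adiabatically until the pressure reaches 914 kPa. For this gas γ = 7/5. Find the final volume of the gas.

8.73 L

V₁ = nRT₁/P₁ = 1.40×8.314×532/376 = 16.5 L.
Adiabatic: T₂/T₁ = (P₂/P₁)^((γ−1)/γ) ⇒ T₂ = 532×(2.43)^0.286 = 686 K; V₂ = 8.73 L.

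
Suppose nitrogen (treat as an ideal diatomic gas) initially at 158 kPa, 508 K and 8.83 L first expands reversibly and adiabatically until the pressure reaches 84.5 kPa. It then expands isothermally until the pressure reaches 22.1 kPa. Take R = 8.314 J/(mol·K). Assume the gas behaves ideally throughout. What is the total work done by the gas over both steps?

2140 J

n = P₁V₁/(RT₁) = 158×8.83/(8.314×508) = 0.330 mol.
Step 1 — Adiabatic: T₂/T₁ = (P₂/P₁)^((γ−1)/γ) ⇒ T₂ = 508×(0.535)^0.286 = 425 K; V₂ = 13.8 L.
ΔU = nCvΔT = 0.330×20.8×(425−508) = -571 J.
Q = 0 for an adiabatic process, so W = −ΔU = 571 J.
State after step 1: P = 84.5 kPa, V = 13.8 L, T = 425 K.
Step 2 — Isothermal: T stays 425 K; PV = const ⇒ V₂ = 52.8 L, P₂ = 22.1 kPa.
ΔU = 0 (ideal gas, T constant).
W = nRT ln(V₂/V₁) = 0.330×8.314×425×ln(3.82) = 1560 J.
Q = ΔU + W = 1560 J.
Net over both steps: W = 2140 J, Q = 1560 J, ΔU = -571 J.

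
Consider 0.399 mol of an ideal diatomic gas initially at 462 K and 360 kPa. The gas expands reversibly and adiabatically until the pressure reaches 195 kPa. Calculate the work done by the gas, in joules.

V₁ = nRT₁/P₁ = 0.399×8.314×462/360 = 4.26 L.
Adiabatic: T₂/T₁ = (P₂/P₁)^((γ−1)/γ) ⇒ T₂ = 462×(0.542)^0.286 = 388 K; V₂ = 6.60 L.
ΔU = nCvΔT = 0.399×20.8×(388−462) = -616 J.
Q = 0 for an adiabatic process, so W = −ΔU = 616 J.

616 J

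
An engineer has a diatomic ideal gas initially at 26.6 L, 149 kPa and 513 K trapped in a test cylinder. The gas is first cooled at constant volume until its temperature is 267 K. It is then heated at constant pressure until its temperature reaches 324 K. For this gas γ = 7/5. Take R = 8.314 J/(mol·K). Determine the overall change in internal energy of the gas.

n = P₁V₁/(RT₁) = 149×26.6/(8.314×513) = 0.929 mol.
Step 1 — Isochoric: V stays 26.6 L; P/T = const ⇒ T₂ = 267 K, P₂ = 77.5 kPa.
W = 0 (no volume change).
ΔU = nCvΔT = 0.929×20.8×(267−513) = -4750 J.
Q = ΔU = -4750 J.
State after step 1: P = 77.5 kPa, V = 26.6 L, T = 267 K.
Step 2 — Isobaric: P stays 77.5 kPa; V/T = const ⇒ T₂ = 324 K, V₂ = 32.3 L.
W = PΔV = 77.5×(32.3−26.6) kPa·L = 440 J.
ΔU = nCvΔT = 0.929×20.8×(324−267) = 1100 J.
Q = ΔU + W = nCpΔT = 1540 J.
Net over both steps: W = 440 J, Q = -3210 J, ΔU = -3650 J.

-3650 J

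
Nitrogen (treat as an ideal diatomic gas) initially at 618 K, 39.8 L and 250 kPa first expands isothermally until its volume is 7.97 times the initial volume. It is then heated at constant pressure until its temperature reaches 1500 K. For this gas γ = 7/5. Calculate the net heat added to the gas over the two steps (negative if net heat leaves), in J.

70400 J

n = P₁V₁/(RT₁) = 250×39.8/(8.314×618) = 1.94 mol.
Step 1 — Isothermal: T stays 618 K; PV = const ⇒ V₂ = 317 L, P₂ = 31.4 kPa.
ΔU = 0 (ideal gas, T constant).
W = nRT ln(V₂/V₁) = 1.94×8.314×618×ln(7.97) = 20700 J.
Q = ΔU + W = 20700 J.
State after step 1: P = 31.4 kPa, V = 317 L, T = 618 K.
Step 2 — Isobaric: P stays 31.4 kPa; V/T = const ⇒ T₂ = 1500 K, V₂ = 770 L.
W = PΔV = 31.4×(770−317) kPa·L = 14200 J.
ΔU = nCvΔT = 1.94×20.8×(1500−618) = 35500 J.
Q = ΔU + W = nCpΔT = 49700 J.
Net over both steps: W = 34900 J, Q = 70400 J, ΔU = 35500 J.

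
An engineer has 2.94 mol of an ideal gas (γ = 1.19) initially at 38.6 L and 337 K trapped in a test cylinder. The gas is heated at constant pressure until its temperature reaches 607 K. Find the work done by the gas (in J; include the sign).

P₁ = nRT₁/V₁ = 2.94×8.314×337/38.6 = 213 kPa.
Isobaric: P stays 213 kPa; V/T = const ⇒ T₂ = 607 K, V₂ = 69.5 L.
W = PΔV = 213×(69.5−38.6) kPa·L = 6600 J.

6600 J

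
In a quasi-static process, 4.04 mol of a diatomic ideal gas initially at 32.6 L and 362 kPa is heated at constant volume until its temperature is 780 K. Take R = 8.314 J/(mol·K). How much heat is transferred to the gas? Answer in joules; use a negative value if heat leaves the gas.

36000 J

T₁ = P₁V₁/(nR) = 362×32.6/(4.04×8.314) = 351 K.
Isochoric: V stays 32.6 L; P/T = const ⇒ T₂ = 780 K, P₂ = 804 kPa.
W = 0 (no volume change).
ΔU = nCvΔT = 4.04×20.8×(780−351) = 36000 J.
Q = ΔU = 36000 J.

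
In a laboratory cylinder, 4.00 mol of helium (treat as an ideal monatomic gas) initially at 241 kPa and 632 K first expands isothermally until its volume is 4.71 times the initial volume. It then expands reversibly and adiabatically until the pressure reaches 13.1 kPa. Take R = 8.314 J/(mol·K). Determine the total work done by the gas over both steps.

45800 J

V₁ = nRT₁/P₁ = 4.00×8.314×632/241 = 87.2 L.
Step 1 — Isothermal: T stays 632 K; PV = const ⇒ V₂ = 411 L, P₂ = 51.2 kPa.
ΔU = 0 (ideal gas, T constant).
W = nRT ln(V₂/V₁) = 4.00×8.314×632×ln(4.71) = 32600 J.
Q = ΔU + W = 32600 J.
State after step 1: P = 51.2 kPa, V = 411 L, T = 632 K.
Step 2 — Adiabatic: T₂/T₁ = (P₂/P₁)^((γ−1)/γ) ⇒ T₂ = 632×(0.256)^0.400 = 366 K; V₂ = 930 L.
ΔU = nCvΔT = 4.00×12.5×(366−632) = -13200 J.
Q = 0 for an adiabatic process, so W = −ΔU = 13200 J.
Net over both steps: W = 45800 J, Q = 32600 J, ΔU = -13200 J.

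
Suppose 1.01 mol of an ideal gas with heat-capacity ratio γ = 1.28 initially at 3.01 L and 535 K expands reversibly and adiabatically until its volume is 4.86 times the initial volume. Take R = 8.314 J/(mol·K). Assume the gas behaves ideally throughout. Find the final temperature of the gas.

P₁ = nRT₁/V₁ = 1.01×8.314×535/3.01 = 1490 kPa.
Adiabatic: TV^(γ−1) = const ⇒ T₂ = 535×(0.206)^0.280 = 344 K; PV^γ = const ⇒ P₂ = 197 kPa.

344 K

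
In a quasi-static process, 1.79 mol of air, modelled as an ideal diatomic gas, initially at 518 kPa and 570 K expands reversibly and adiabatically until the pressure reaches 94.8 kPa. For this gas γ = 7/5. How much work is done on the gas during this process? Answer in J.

V₁ = nRT₁/P₁ = 1.79×8.314×570/518 = 16.4 L.
Adiabatic: T₂/T₁ = (P₂/P₁)^((γ−1)/γ) ⇒ T₂ = 570×(0.183)^0.286 = 351 K; V₂ = 55.1 L.
ΔU = nCvΔT = 1.79×20.8×(351−570) = -8150 J.
Q = 0 for an adiabatic process, so W = −ΔU = 8150 J.
Work done on the gas = −W_by = -8150 J.

-8150 J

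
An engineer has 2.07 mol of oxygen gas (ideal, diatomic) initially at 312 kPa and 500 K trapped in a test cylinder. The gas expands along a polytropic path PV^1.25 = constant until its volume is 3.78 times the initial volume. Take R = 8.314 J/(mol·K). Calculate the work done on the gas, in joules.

-9730 J

V₁ = nRT₁/P₁ = 2.07×8.314×500/312 = 27.6 L.
Polytropic n=1.25: T₂ = T₁(V₁/V₂)^(n−1) = 500×(0.265)^0.25 = 359 K; P₂ = P₁(V₁/V₂)^n = 59.2 kPa.
W = (P₁V₁−P₂V₂)/(n−1) = (312×27.6−59.2×104)/0.25 = 9730 J.
Work done on the gas = −W_by = -9730 J.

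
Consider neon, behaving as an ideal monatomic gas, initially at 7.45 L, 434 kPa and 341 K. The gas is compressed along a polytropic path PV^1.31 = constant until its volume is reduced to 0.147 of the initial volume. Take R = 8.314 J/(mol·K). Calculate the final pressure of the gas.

Polytropic n=1.31: T₂ = T₁(V₁/V₂)^(n−1) = 341×(6.80)^0.31 = 618 K; P₂ = P₁(V₁/V₂)^n = 5350 kPa.

5350 kPa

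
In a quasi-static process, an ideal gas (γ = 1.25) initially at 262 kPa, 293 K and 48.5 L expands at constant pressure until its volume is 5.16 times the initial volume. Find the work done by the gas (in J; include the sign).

52900 J

n = P₁V₁/(RT₁) = 262×48.5/(8.314×293) = 5.22 mol.
Isobaric: P stays 262 kPa; V/T = const ⇒ T₂ = 1510 K, V₂ = 250 L.
W = PΔV = 262×(250−48.5) kPa·L = 52900 J.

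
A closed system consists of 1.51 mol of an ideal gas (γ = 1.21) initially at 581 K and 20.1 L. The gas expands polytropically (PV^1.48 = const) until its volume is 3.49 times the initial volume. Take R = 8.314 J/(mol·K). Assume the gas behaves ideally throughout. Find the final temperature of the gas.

319 K

P₁ = nRT₁/V₁ = 1.51×8.314×581/20.1 = 363 kPa.
Polytropic n=1.48: T₂ = T₁(V₁/V₂)^(n−1) = 581×(0.287)^0.48 = 319 K; P₂ = P₁(V₁/V₂)^n = 57.1 kPa.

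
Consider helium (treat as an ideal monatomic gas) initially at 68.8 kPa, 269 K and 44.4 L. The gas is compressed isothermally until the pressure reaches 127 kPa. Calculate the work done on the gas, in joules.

1870 J

n = P₁V₁/(RT₁) = 68.8×44.4/(8.314×269) = 1.37 mol.
Isothermal: T stays 269 K; PV = const ⇒ V₂ = 24.1 L, P₂ = 127 kPa.
W = nRT ln(V₂/V₁) = 1.37×8.314×269×ln(0.542) = -1870 J.
Work done on the gas = −W_by = 1870 J.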